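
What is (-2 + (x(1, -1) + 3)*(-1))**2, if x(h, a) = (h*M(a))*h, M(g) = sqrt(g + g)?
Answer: (5 + I*sqrt(2))**2 ≈ 23.0 + 14.142*I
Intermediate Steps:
M(g) = sqrt(2)*sqrt(g) (M(g) = sqrt(2*g) = sqrt(2)*sqrt(g))
x(h, a) = sqrt(2)*sqrt(a)*h**2 (x(h, a) = (h*(sqrt(2)*sqrt(a)))*h = (h*sqrt(2)*sqrt(a))*h = sqrt(2)*sqrt(a)*h**2)
(-2 + (x(1, -1) + 3)*(-1))**2 = (-2 + (sqrt(2)*sqrt(-1)*1**2 + 3)*(-1))**2 = (-2 + (sqrt(2)*I*1 + 3)*(-1))**2 = (-2 + (I*sqrt(2) + 3)*(-1))**2 = (-2 + (3 + I*sqrt(2))*(-1))**2 = (-2 + (-3 - I*sqrt(2)))**2 = (-5 - I*sqrt(2))**2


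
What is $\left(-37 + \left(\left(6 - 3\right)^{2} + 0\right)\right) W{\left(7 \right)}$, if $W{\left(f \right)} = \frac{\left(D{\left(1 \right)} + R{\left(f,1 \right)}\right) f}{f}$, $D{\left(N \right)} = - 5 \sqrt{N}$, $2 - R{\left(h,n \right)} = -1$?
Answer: $56$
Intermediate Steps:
$R{\left(h,n \right)} = 3$ ($R{\left(h,n \right)} = 2 - -1 = 2 + 1 = 3$)
$W{\left(f \right)} = -2$ ($W{\left(f \right)} = \frac{\left(- 5 \sqrt{1} + 3\right) f}{f} = \frac{\left(\left(-5\right) 1 + 3\right) f}{f} = \frac{\left(-5 + 3\right) f}{f} = \frac{\left(-2\right) f}{f} = -2$)
$\left(-37 + \left(\left(6 - 3\right)^{2} + 0\right)\right) W{\left(7 \right)} = \left(-37 + \left(\left(6 - 3\right)^{2} + 0\right)\right) \left(-2\right) = \left(-37 + \left(3^{2} + 0\right)\right) \left(-2\right) = \left(-37 + \left(9 + 0\right)\right) \left(-2\right) = \left(-37 + 9\right) \left(-2\right) = \left(-28\right) \left(-2\right) = 56$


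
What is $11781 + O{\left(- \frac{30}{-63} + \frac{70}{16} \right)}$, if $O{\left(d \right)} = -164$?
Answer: $11617$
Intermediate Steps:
$11781 + O{\left(- \frac{30}{-63} + \frac{70}{16} \right)} = 11781 - 164 = 11617$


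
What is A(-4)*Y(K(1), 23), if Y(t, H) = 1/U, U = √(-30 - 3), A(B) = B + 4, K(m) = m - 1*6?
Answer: 0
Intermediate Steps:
K(m) = -6 + m (K(m) = m - 6 = -6 + m)
A(B) = 4 + B
U = I*√33 (U = √(-33) = I*√33 ≈ 5.7446*I)
Y(t, H) = -I*√33/33 (Y(t, H) = 1/(I*√33) = -I*√33/33)
A(-4)*Y(K(1), 23) = (4 - 4)*(-I*√33/33) = 0*(-I*√33/33) = 0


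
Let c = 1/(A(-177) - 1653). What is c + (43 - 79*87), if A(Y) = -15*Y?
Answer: -6843659/1002 ≈ -6830.0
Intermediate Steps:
c = 1/1002 (c = 1/(-15*(-177) - 1653) = 1/(2655 - 1653) = 1/1002 ≈ 0.00099800)
c + (43 - 79*87) = 1/1002 + (43 - 79*87) = 1/1002 + (43 - 6873) = 1/1002 - 6830 = -6843659/1002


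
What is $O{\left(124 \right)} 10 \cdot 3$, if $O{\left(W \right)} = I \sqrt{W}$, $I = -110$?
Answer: $- 6600 \sqrt{31} \approx -36747.0$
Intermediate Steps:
$O{\left(W \right)} = - 110 \sqrt{W}$
$O{\left(124 \right)} 10 \cdot 3 = - 110 \sqrt{124} \cdot 10 \cdot 3 = - 110 \cdot 2 \sqrt{31} \cdot 30 = - 220 \sqrt{31} \cdot 30 = - 6600 \sqrt{31}$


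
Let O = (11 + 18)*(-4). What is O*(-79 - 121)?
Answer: 23200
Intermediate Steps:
O = -116 (O = 29*(-4) = -116)
O*(-79 - 121) = -116*(-79 - 121) = -116*(-200) = 23200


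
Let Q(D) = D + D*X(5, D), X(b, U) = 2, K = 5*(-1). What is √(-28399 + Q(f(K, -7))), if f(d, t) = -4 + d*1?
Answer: I*√28426 ≈ 168.6*I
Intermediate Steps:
K = -5
f(d, t) = -4 + d
Q(D) = 3*D (Q(D) = D + D*2 = D + 2*D = 3*D)
√(-28399 + Q(f(K, -7))) = √(-28399 + 3*(-4 - 5)) = √(-28399 + 3*(-9)) = √(-28399 - 27) = √(-28426) = I*√28426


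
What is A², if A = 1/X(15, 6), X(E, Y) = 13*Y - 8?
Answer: 1/4900 ≈ 0.00020408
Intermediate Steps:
X(E, Y) = -8 + 13*Y
A = 1/70 (A = 1/(-8 + 13*6) = 1/(-8 + 78) = 1/70 ≈ 0.014286)
A² = (1/70)² = 1/4900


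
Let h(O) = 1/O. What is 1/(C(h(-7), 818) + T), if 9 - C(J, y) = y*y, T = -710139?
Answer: -1/1379254 ≈ -7.2503e-7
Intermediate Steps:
h(O) = 1/O
C(J, y) = 9 - y² (C(J, y) = 9 - y*y = 9 - y²)
1/(C(h(-7), 818) + T) = 1/((9 - 1*818²) - 710139) = 1/((9 - 1*669124) - 710139) = 1/((9 - 669124) - 710139) = 1/(-669115 - 710139) = 1/(-1379254) = -1/1379254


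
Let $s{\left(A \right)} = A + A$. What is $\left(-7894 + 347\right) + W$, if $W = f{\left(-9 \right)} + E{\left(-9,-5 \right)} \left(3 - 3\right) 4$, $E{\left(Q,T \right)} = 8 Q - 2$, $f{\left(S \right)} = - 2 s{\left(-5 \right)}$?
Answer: $-7527$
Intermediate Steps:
$s{\left(A \right)} = 2 A$
$f{\left(S \right)} = 20$ ($f{\left(S \right)} = - 2 \cdot 2 \left(-5\right) = \left(-2\right) \left(-10\right) = 20$)
$E{\left(Q,T \right)} = -2 + 8 Q$
$W = 20$ ($W = 20 + \left(-2 + 8 \left(-9\right)\right) \left(3 - 3\right) 4 = 20 + \left(-2 - 72\right) 0 \cdot 4 = 20 - 0 = 20 + 0 = 20$)
$\left(-7894 + 347\right) + W = \left(-7894 + 347\right) + 20 = -7547 + 20 = -7527$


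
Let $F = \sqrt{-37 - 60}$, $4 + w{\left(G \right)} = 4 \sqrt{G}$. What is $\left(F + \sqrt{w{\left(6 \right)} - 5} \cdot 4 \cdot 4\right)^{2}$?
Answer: $\left(16 \sqrt{-9 + 4 \sqrt{6}} + i \sqrt{97}\right)^{2} \approx 107.28 + 281.53 i$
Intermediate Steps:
$w{\left(G \right)} = -4 + 4 \sqrt{G}$
$F = i \sqrt{97}$ ($F = \sqrt{-97} = i \sqrt{97} \approx 9.8489 i$)
$\left(F + \sqrt{w{\left(6 \right)} - 5} \cdot 4 \cdot 4\right)^{2} = \left(i \sqrt{97} + \sqrt{\left(-4 + 4 \sqrt{6}\right) - 5} \cdot 4 \cdot 4\right)^{2} = \left(i \sqrt{97} + \sqrt{-9 + 4 \sqrt{6}} \cdot 4 \cdot 4\right)^{2} = \left(i \sqrt{97} + 4 \sqrt{-9 + 4 \sqrt{6}} \cdot 4\right)^{2} = \left(i \sqrt{97} + 16 \sqrt{-9 + 4 \sqrt{6}}\right)^{2} = \left(16 \sqrt{-9 + 4 \sqrt{6}} + i \sqrt{97}\right)^{2}$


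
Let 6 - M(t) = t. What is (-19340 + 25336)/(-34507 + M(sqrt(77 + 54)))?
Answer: -103433998/595159435 + 2998*sqrt(131)/595159435 ≈ -0.17373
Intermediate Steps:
M(t) = 6 - t
(-19340 + 25336)/(-34507 + M(sqrt(77 + 54))) = (-19340 + 25336)/(-34507 + (6 - sqrt(77 + 54))) = 5996/(-34507 + (6 - sqrt(131))) = 5996/(-34501 - sqrt(131))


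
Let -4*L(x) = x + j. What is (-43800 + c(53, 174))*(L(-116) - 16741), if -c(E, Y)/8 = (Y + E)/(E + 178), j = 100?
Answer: 8065333952/11 ≈ 7.3321e+8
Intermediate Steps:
c(E, Y) = -8*(E + Y)/(178 + E) (c(E, Y) = -8*(Y + E)/(E + 178) = -8*(E + Y)/(178 + E))
L(x) = -25 - x/4 (L(x) = -(x + 100)/4 = -(100 + x)/4 = -25 - x/4)
(-43800 + c(53, 174))*(L(-116) - 16741) = (-43800 + 8*(-1*53 - 1*174)/(178 + 53))*((-25 - 1/4*(-116)) - 16741) = (-43800 + 8*(-53 - 174)/231)*((-25 + 29) - 16741) = (-43800 + 8*(1/231)*(-227))*(4 - 16741) = (-43800 - 1816/231)*(-16737) = -10119616/231*(-16737) = 8065333952/11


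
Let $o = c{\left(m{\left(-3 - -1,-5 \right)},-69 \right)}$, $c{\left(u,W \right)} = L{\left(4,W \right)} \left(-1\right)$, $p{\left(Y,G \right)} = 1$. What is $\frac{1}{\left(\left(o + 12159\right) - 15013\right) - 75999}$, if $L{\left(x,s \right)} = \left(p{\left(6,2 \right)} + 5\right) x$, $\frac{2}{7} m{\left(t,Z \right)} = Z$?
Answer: $- \frac{1}{78877} \approx -1.2678 \cdot 10^{-5}$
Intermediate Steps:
$m{\left(t,Z \right)} = \frac{7 Z}{2}$
$L{\left(x,s \right)} = 6 x$ ($L{\left(x,s \right)} = \left(1 + 5\right) x = 6 x$)
$c{\left(u,W \right)} = -24$ ($c{\left(u,W \right)} = 6 \cdot 4 \left(-1\right) = 24 \left(-1\right) = -24$)
$o = -24$
$\frac{1}{\left(\left(o + 12159\right) - 15013\right) - 75999} = \frac{1}{\left(\left(-24 + 12159\right) - 15013\right) - 75999} = \frac{1}{\left(12135 - 15013\right) - 75999} = \frac{1}{-2878 - 75999} = \frac{1}{-78877} = - \frac{1}{78877}$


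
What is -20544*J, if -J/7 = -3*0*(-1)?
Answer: 0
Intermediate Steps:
J = 0 (J = -7*(-3*0)*(-1) = -0*(-1) = -7*0 = 0)
-20544*J = -20544*0 = 0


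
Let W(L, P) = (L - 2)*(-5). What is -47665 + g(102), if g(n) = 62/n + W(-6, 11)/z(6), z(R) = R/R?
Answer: -2428844/51 ≈ -47624.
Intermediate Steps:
W(L, P) = 10 - 5*L (W(L, P) = (-2 + L)*(-5) = 10 - 5*L)
z(R) = 1
g(n) = 40 + 62/n (g(n) = 62/n + (10 - 5*(-6))/1 = 62/n + (10 + 30)*1 = 62/n + 40*1 = 62/n + 40 = 40 + 62/n)
-47665 + g(102) = -47665 + (40 + 62/102) = -47665 + (40 + 62*(1/102)) = -47665 + (40 + 31/51) = -47665 + 2071/51 = -2428844/51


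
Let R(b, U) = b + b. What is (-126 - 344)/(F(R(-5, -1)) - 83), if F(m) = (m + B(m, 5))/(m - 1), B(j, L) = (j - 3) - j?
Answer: 517/90 ≈ 5.7444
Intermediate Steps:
R(b, U) = 2*b
B(j, L) = -3 (B(j, L) = (-3 + j) - j = -3)
F(m) = (-3 + m)/(-1 + m) (F(m) = (m - 3)/(m - 1) = (-3 + m)/(-1 + m))
(-126 - 344)/(F(R(-5, -1)) - 83) = (-126 - 344)/((-3 + 2*(-5))/(-1 + 2*(-5)) - 83) = -470/((-3 - 10)/(-1 - 10) - 83) = -470/(-13/(-11) - 83) = -470/(-1/11*(-13) - 83) = -470/(13/11 - 83) = -470/(-900/11) = -470*(-11/900) = 517/90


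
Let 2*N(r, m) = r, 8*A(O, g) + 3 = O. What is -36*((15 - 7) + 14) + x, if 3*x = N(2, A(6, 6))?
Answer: -2375/3 ≈ -791.67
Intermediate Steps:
A(O, g) = -3/8 + O/8
N(r, m) = r/2
x = 1/3 (x = ((1/2)*2)/3 = (1/3)*1 = 1/3 ≈ 0.33333)
-36*((15 - 7) + 14) + x = -36*((15 - 7) + 14) + 1/3 = -36*(8 + 14) + 1/3 = -36*22 + 1/3 = -792 + 1/3 = -2375/3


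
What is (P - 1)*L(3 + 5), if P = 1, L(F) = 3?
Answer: 0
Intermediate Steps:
(P - 1)*L(3 + 5) = (1 - 1)*3 = 0*3 = 0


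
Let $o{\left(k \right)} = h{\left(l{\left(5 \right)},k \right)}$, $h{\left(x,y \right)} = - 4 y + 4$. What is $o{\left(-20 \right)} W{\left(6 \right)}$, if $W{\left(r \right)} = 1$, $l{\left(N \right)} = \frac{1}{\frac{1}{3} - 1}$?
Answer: $84$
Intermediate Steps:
$l{\left(N \right)} = - \frac{3}{2}$ ($l{\left(N \right)} = \frac{1}{\frac{1}{3} - 1} = \frac{1}{- \frac{2}{3}} = - \frac{3}{2}$)
$h{\left(x,y \right)} = 4 - 4 y$
$o{\left(k \right)} = 4 - 4 k$
$o{\left(-20 \right)} W{\left(6 \right)} = \left(4 - -80\right) 1 = \left(4 + 80\right) 1 = 84 \cdot 1 = 84$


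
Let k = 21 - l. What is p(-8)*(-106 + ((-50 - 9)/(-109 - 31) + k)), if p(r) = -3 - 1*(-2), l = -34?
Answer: 7081/140 ≈ 50.579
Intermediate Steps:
p(r) = -1 (p(r) = -3 + 2 = -1)
k = 55 (k = 21 - 1*(-34) = 21 + 34 = 55)
p(-8)*(-106 + ((-50 - 9)/(-109 - 31) + k)) = -(-106 + ((-50 - 9)/(-109 - 31) + 55)) = -(-106 + (-59/(-140) + 55)) = -(-106 + (-59*(-1/140) + 55)) = -(-106 + (59/140 + 55)) = -(-106 + 7759/140) = -1*(-7081/140) = 7081/140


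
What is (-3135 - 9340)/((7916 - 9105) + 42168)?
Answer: -12475/40979 ≈ -0.30442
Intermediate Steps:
(-3135 - 9340)/((7916 - 9105) + 42168) = -12475/(-1189 + 42168) = -12475/40979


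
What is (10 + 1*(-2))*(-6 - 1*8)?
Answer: -112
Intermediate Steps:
(10 + 1*(-2))*(-6 - 1*8) = (10 - 2)*(-6 - 8) = 8*(-14) = -112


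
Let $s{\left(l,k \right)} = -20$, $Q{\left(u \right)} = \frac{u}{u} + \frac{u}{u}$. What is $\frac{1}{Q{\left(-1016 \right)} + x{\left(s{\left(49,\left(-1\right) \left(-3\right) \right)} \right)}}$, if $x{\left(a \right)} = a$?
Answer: $- \frac{1}{18} \approx -0.055556$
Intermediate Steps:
$Q{\left(u \right)} = 2$ ($Q{\left(u \right)} = 1 + 1 = 2$)
$\frac{1}{Q{\left(-1016 \right)} + x{\left(s{\left(49,\left(-1\right) \left(-3\right) \right)} \right)}} = \frac{1}{2 - 20} = \frac{1}{-18} = - \frac{1}{18}$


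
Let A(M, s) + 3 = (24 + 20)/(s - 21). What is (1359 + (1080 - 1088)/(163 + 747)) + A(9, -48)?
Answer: 42551324/31395 ≈ 1355.4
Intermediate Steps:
A(M, s) = -3 + 44/(-21 + s) (A(M, s) = -3 + (24 + 20)/(s - 21) = -3 + 44/(-21 + s))
(1359 + (1080 - 1088)/(163 + 747)) + A(9, -48) = (1359 + (1080 - 1088)/(163 + 747)) + (107 - 3*(-48))/(-21 - 48) = (1359 - 8/910) + (107 + 144)/(-69) = (1359 - 8*1/910) - 1/69*251 = (1359 - 4/455) - 251/69 = 618341/455 - 251/69 = 42551324/31395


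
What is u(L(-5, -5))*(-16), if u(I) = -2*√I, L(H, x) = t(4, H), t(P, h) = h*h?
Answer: 160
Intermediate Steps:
t(P, h) = h²
L(H, x) = H²
u(L(-5, -5))*(-16) = -2*√((-5)²)*(-16) = -2*√25*(-16) = -2*5*(-16) = -10*(-16) = 160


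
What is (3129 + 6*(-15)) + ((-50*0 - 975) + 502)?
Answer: 2566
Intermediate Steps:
(3129 + 6*(-15)) + ((-50*0 - 975) + 502) = (3129 - 90) + ((0 - 975) + 502) = 3039 + (-975 + 502) = 3039 - 473 = 2566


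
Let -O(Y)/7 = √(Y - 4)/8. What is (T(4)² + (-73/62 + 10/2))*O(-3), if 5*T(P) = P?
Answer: -48419*I*√7/12400 ≈ -10.331*I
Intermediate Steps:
T(P) = P/5
O(Y) = -7*√(-4 + Y)/8 (O(Y) = -7*√(Y - 4)/8 = -7*√(-4 + Y)/8)
(T(4)² + (-73/62 + 10/2))*O(-3) = (((⅕)*4)² + (-73/62 + 10/2))*(-7*√(-4 - 3)/8) = ((⅘)² + (-73*1/62 + 10*(½)))*(-7*I*√7/8) = (16/25 + (-73/62 + 5))*(-7*I*√7/8) = (16/25 + 237/62)*(-7*I*√7/8) = 6917*(-7*I*√7/8)/1550 = -48419*I*√7/12400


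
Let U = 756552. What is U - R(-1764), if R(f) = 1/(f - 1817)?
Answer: 2709212713/3581 ≈ 7.5655e+5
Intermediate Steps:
R(f) = 1/(-1817 + f)
U - R(-1764) = 756552 - 1/(-1817 - 1764) = 756552 - 1/(-3581) = 756552 - 1*(-1/3581) = 756552 + 1/3581 = 2709212713/3581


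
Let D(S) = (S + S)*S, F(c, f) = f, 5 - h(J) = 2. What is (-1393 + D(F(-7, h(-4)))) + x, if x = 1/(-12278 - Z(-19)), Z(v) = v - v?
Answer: -16882251/12278 ≈ -1375.0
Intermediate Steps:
Z(v) = 0
h(J) = 3 (h(J) = 5 - 1*2 = 5 - 2 = 3)
D(S) = 2*S² (D(S) = (2*S)*S = 2*S²)
x = -1/12278 (x = 1/(-12278 - 1*0) = 1/(-12278 + 0) = 1/(-12278) = -1/12278 ≈ -8.1446e-5)
(-1393 + D(F(-7, h(-4)))) + x = (-1393 + 2*3²) - 1/12278 = (-1393 + 2*9) - 1/12278 = (-1393 + 18) - 1/12278 = -1375 - 1/12278 = -16882251/12278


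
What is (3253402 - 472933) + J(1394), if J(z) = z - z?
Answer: 2780469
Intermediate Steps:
J(z) = 0
(3253402 - 472933) + J(1394) = (3253402 - 472933) + 0 = 2780469 + 0 = 2780469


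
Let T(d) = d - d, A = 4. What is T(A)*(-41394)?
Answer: 0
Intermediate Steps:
T(d) = 0
T(A)*(-41394) = 0*(-41394) = 0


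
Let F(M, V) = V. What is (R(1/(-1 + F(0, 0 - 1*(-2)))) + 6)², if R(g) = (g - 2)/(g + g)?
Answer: 121/4 ≈ 30.250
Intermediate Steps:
R(g) = (-2 + g)/(2*g) (R(g) = (-2 + g)/((2*g)) = (-2 + g)*(1/(2*g)) = (-2 + g)/(2*g))
(R(1/(-1 + F(0, 0 - 1*(-2)))) + 6)² = ((-2 + 1/(-1 + (0 - 1*(-2))))/(2*(1/(-1 + (0 - 1*(-2))))) + 6)² = ((-2 + 1/(-1 + (0 + 2)))/(2*(1/(-1 + (0 + 2)))) + 6)² = ((-2 + 1/(-1 + 2))/(2*(1/(-1 + 2))) + 6)² = ((-2 + 1/1)/(2*(1/1)) + 6)² = ((½)*(-2 + 1)/1 + 6)² = ((½)*1*(-1) + 6)² = (-½ + 6)² = (11/2)² = 121/4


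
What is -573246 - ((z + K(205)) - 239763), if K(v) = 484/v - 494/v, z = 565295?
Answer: -36849896/41 ≈ -8.9878e+5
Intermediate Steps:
K(v) = -10/v
-573246 - ((z + K(205)) - 239763) = -573246 - ((565295 - 10/205) - 239763) = -573246 - ((565295 - 10*1/205) - 239763) = -573246 - ((565295 - 2/41) - 239763) = -573246 - (23177093/41 - 239763) = -573246 - 1*13346810/41 = -573246 - 13346810/41 = -36849896/41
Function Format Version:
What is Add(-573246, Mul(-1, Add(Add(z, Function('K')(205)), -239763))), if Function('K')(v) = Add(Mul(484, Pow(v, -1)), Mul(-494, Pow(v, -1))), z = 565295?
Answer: Rational(-36849896, 41) ≈ -8.9878e+5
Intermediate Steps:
Function('K')(v) = Mul(-10, Pow(v, -1))
Add(-573246, Mul(-1, Add(Add(z, Function('K')(205)), -239763))) = Add(-573246, Mul(-1, Add(Add(565295, Mul(-10, Pow(205, -1))), -239763))) = Add(-573246, Mul(-1, Add(Add(565295, Mul(-10, Rational(1, 205))), -239763))) = Add(-573246, Mul(-1, Add(Add(565295, Rational(-2, 41)), -239763))) = Add(-573246, Mul(-1, Add(Rational(23177093, 41), -239763))) = Add(-573246, Mul(-1, Rational(13346810, 41))) = Add(-573246, Rational(-13346810, 41)) = Rational(-36849896, 41)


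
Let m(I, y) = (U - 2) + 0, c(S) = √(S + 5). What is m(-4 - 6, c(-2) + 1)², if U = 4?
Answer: 4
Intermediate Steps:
c(S) = √(5 + S)
m(I, y) = 2 (m(I, y) = (4 - 2) + 0 = 2 + 0 = 2)
m(-4 - 6, c(-2) + 1)² = 2² = 4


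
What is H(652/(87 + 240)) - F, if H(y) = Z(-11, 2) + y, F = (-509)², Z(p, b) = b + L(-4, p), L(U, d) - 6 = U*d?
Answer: -84701831/327 ≈ -2.5903e+5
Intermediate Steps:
L(U, d) = 6 + U*d
Z(p, b) = 6 + b - 4*p (Z(p, b) = b + (6 - 4*p) = 6 + b - 4*p)
F = 259081
H(y) = 52 + y (H(y) = (6 + 2 - 4*(-11)) + y = (6 + 2 + 44) + y = 52 + y)
H(652/(87 + 240)) - F = (52 + 652/(87 + 240)) - 1*259081 = (52 + 652/327) - 259081 = 17656/327 - 259081 = -84701831/327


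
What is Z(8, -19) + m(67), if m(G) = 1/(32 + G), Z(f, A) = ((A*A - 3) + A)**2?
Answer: 11377180/99 ≈ 1.1492e+5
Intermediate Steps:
Z(f, A) = (-3 + A + A**2)**2 (Z(f, A) = ((A**2 - 3) + A)**2 = ((-3 + A**2) + A)**2 = (-3 + A + A**2)**2)
Z(8, -19) + m(67) = (-3 - 19 + (-19)**2)**2 + 1/(32 + 67) = (-3 - 19 + 361)**2 + 1/99 = 339**2 + 1/99 = 114921 + 1/99 = 11377180/99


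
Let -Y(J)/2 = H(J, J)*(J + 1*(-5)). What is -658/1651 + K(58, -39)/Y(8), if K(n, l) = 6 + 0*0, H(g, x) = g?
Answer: -6915/13208 ≈ -0.52355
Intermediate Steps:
Y(J) = -2*J*(-5 + J) (Y(J) = -2*J*(J + 1*(-5)) = -2*J*(J - 5) = -2*J*(-5 + J))
K(n, l) = 6 (K(n, l) = 6 + 0 = 6)
-658/1651 + K(58, -39)/Y(8) = -658/1651 + 6/((2*8*(5 - 1*8))) = -658*1/1651 + 6/((2*8*(5 - 8))) = -658/1651 + 6/((2*8*(-3))) = -658/1651 + 6/(-48) = -658/1651 + 6*(-1/48) = -658/1651 - ⅛ = -6915/13208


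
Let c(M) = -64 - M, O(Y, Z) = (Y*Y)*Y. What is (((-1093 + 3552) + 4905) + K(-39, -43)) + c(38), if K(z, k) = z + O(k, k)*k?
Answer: 3426024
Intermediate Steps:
O(Y, Z) = Y³ (O(Y, Z) = Y²*Y = Y³)
K(z, k) = z + k⁴ (K(z, k) = z + k³*k = z + k⁴)
(((-1093 + 3552) + 4905) + K(-39, -43)) + c(38) = (((-1093 + 3552) + 4905) + (-39 + (-43)⁴)) + (-64 - 1*38) = ((2459 + 4905) + (-39 + 3418801)) + (-64 - 38) = (7364 + 3418762) - 102 = 3426126 - 102 = 3426024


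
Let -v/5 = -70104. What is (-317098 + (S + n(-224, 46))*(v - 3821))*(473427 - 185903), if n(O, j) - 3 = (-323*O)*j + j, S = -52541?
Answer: 326535715553907848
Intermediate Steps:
v = 350520 (v = -5*(-70104) = 350520)
n(O, j) = 3 + j - 323*O*j (n(O, j) = 3 + ((-323*O)*j + j) = 3 + (-323*O*j + j) = 3 + (j - 323*O*j) = 3 + j - 323*O*j)
(-317098 + (S + n(-224, 46))*(v - 3821))*(473427 - 185903) = (-317098 + (-52541 + (3 + 46 - 323*(-224)*46))*(350520 - 3821))*(473427 - 185903) = (-317098 + (-52541 + (3 + 46 + 3328192))*346699)*287524 = (-317098 + (-52541 + 3328241)*346699)*287524 = (-317098 + 3275700*346699)*287524 = (-317098 + 1135681914300)*287524 = 1135681597202*287524 = 326535715553907848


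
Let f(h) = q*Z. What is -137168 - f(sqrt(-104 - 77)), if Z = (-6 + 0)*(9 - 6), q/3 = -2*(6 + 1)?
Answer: -137924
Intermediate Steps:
q = -42 (q = 3*(-2*(6 + 1)) = 3*(-2*7) = 3*(-14) = -42)
Z = -18 (Z = -6*3 = -18)
f(h) = 756 (f(h) = -42*(-18) = 756)
-137168 - f(sqrt(-104 - 77)) = -137168 - 1*756 = -137168 - 756 = -137924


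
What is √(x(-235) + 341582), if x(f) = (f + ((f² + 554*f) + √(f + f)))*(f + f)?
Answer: √(35685582 - 470*I*√470) ≈ 5973.7 - 0.85*I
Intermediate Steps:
x(f) = 2*f*(f² + 555*f + √2*√f) (x(f) = (f + ((f² + 554*f) + √(2*f)))*(2*f) = (f + ((f² + 554*f) + √2*√f))*(2*f) = (f + (f² + 554*f + √2*√f))*(2*f) = (f² + 555*f + √2*√f)*(2*f) = 2*f*(f² + 555*f + √2*√f))
√(x(-235) + 341582) = √((2*(-235)³ + 1110*(-235)² + 2*√2*(-235)^(3/2)) + 341582) = √((2*(-12977875) + 1110*55225 + 2*√2*(-235*I*√235)) + 341582) = √((-25955750 + 61299750 - 470*I*√470) + 341582) = √((35344000 - 470*I*√470) + 341582) = √(35685582 - 470*I*√470)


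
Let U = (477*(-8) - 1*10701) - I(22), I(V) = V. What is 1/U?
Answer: -1/14539 ≈ -6.8781e-5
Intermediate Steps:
U = -14539 (U = (477*(-8) - 1*10701) - 1*22 = (-3816 - 10701) - 22 = -14517 - 22 = -14539)
1/U = 1/(-14539) = -1/14539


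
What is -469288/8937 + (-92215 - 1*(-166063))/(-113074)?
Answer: -26862125444/505271169 ≈ -53.164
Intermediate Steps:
-469288/8937 + (-92215 - 1*(-166063))/(-113074) = -469288*1/8937 + (-92215 + 166063)*(-1/113074) = -469288/8937 + 73848*(-1/113074) = -469288/8937 - 36924/56537 = -26862125444/505271169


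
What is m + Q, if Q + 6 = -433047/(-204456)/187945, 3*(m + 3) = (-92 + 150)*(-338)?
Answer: -251450094967793/38426482920 ≈ -6543.7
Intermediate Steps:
m = -19613/3 (m = -3 + ((-92 + 150)*(-338))/3 = -3 + (58*(-338))/3 = -3 + (1/3)*(-19604) = -3 - 19604/3 = -19613/3 ≈ -6537.7)
Q = -76852821491/12808827640 (Q = -6 - 433047/(-204456)/187945 = -6 - 433047*(-1/204456)*(1/187945) = -6 + (144349/68152)*(1/187945) = -6 + 144349/12808827640 = -76852821491/12808827640 ≈ -6.0000)
m + Q = -19613/3 - 76852821491/12808827640 = -251450094967793/38426482920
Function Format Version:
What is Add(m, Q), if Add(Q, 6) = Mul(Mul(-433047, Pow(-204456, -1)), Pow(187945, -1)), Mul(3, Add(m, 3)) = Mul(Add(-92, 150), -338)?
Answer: Rational(-251450094967793, 38426482920) ≈ -6543.7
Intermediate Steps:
m = Rational(-19613, 3) (m = Add(-3, Mul(Rational(1, 3), Mul(Add(-92, 150), -338))) = Add(-3, Mul(Rational(1, 3), Mul(58, -338))) = Add(-3, Mul(Rational(1, 3), -19604)) = Add(-3, Rational(-19604, 3)) = Rational(-19613, 3) ≈ -6537.7)
Q = Rational(-76852821491, 12808827640) (Q = Add(-6, Mul(Mul(-433047, Pow(-204456, -1)), Pow(187945, -1))) = Add(-6, Mul(Mul(-433047, Rational(-1, 204456)), Rational(1, 187945))) = Add(-6, Mul(Rational(144349, 68152), Rational(1, 187945))) = Add(-6, Rational(144349, 12808827640)) = Rational(-76852821491, 12808827640) ≈ -6.0000)
Add(m, Q) = Add(Rational(-19613, 3), Rational(-76852821491, 12808827640)) = Rational(-251450094967793, 38426482920)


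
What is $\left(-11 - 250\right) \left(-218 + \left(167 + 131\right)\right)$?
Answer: $-20880$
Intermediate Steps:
$\left(-11 - 250\right) \left(-218 + \left(167 + 131\right)\right) = - 261 \left(-218 + 298\right) = \left(-261\right) 80 = -20880$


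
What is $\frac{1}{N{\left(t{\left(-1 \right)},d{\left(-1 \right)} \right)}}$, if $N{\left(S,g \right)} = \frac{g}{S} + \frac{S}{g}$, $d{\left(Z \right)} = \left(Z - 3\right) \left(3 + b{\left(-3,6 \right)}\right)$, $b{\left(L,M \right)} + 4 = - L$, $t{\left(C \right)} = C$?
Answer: $\frac{8}{65} \approx 0.12308$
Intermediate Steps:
$b{\left(L,M \right)} = -4 - L$
$d{\left(Z \right)} = -6 + 2 Z$ ($d{\left(Z \right)} = \left(Z - 3\right) \left(3 - 1\right) = \left(-3 + Z\right) \left(3 + \left(-4 + 3\right)\right) = \left(-3 + Z\right) \left(3 - 1\right) = \left(-3 + Z\right) 2 = -6 + 2 Z$)
$N{\left(S,g \right)} = \frac{S}{g} + \frac{g}{S}$
$\frac{1}{N{\left(t{\left(-1 \right)},d{\left(-1 \right)} \right)}} = \frac{1}{- \frac{1}{-6 + 2 \left(-1\right)} + \frac{-6 + 2 \left(-1\right)}{-1}} = \frac{1}{- \frac{1}{-6 - 2} + \left(-6 - 2\right) \left(-1\right)} = \frac{1}{- \frac{1}{-8} - -8} = \frac{1}{\left(-1\right) \left(- \frac{1}{8}\right) + 8} = \frac{1}{\frac{1}{8} + 8} = \frac{1}{\frac{65}{8}} = \frac{8}{65}$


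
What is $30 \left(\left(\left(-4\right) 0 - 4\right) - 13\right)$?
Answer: $-510$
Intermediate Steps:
$30 \left(\left(\left(-4\right) 0 - 4\right) - 13\right) = 30 \left(\left(0 - 4\right) - 13\right) = 30 \left(-4 - 13\right) = 30 \left(-17\right) = -510$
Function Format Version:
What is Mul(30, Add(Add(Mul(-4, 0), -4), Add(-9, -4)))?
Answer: -510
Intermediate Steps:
Mul(30, Add(Add(Mul(-4, 0), -4), Add(-9, -4))) = Mul(30, Add(Add(0, -4), -13)) = Mul(30, Add(-4, -13)) = Mul(30, -17) = -510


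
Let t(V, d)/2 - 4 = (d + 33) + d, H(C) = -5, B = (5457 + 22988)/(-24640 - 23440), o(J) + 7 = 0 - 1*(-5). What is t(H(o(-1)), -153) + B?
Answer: -5179097/9616 ≈ -538.59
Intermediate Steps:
o(J) = -2 (o(J) = -7 + (0 - 1*(-5)) = -7 + (0 + 5) = -7 + 5 = -2)
B = -5689/9616 (B = 28445/(-48080) = 28445*(-1/48080) = -5689/9616 ≈ -0.59162)
t(V, d) = 74 + 4*d (t(V, d) = 8 + 2*((d + 33) + d) = 8 + 2*((33 + d) + d) = 8 + 2*(33 + 2*d) = 8 + (66 + 4*d) = 74 + 4*d)
t(H(o(-1)), -153) + B = (74 + 4*(-153)) - 5689/9616 = (74 - 612) - 5689/9616 = -538 - 5689/9616 = -5179097/9616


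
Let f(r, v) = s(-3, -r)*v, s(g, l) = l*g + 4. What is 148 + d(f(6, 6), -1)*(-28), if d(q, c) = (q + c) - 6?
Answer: -3352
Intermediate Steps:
s(g, l) = 4 + g*l (s(g, l) = g*l + 4 = 4 + g*l)
f(r, v) = v*(4 + 3*r) (f(r, v) = (4 - (-3)*r)*v = (4 + 3*r)*v = v*(4 + 3*r))
d(q, c) = -6 + c + q (d(q, c) = (c + q) - 6 = -6 + c + q)
148 + d(f(6, 6), -1)*(-28) = 148 + (-6 - 1 + 6*(4 + 3*6))*(-28) = 148 + (-6 - 1 + 6*(4 + 18))*(-28) = 148 + (-6 - 1 + 6*22)*(-28) = 148 + (-6 - 1 + 132)*(-28) = 148 + 125*(-28) = 148 - 3500 = -3352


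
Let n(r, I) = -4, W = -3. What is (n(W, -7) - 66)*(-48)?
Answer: 3360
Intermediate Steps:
(n(W, -7) - 66)*(-48) = (-4 - 66)*(-48) = -70*(-48) = 3360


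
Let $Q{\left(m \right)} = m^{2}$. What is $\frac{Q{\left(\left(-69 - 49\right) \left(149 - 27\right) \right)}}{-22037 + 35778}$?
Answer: $\frac{207244816}{13741} \approx 15082.0$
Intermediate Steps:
$\frac{Q{\left(\left(-69 - 49\right) \left(149 - 27\right) \right)}}{-22037 + 35778} = \frac{\left(\left(-69 - 49\right) \left(149 - 27\right)\right)^{2}}{-22037 + 35778} = \frac{\left(\left(-118\right) 122\right)^{2}}{13741} = \left(-14396\right)^{2} \cdot \frac{1}{13741} = 207244816 \cdot \frac{1}{13741} = \frac{207244816}{13741}$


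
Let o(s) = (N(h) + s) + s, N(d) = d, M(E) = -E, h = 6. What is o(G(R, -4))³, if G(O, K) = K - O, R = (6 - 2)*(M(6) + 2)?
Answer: 27000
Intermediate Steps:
R = -16 (R = (6 - 2)*(-1*6 + 2) = 4*(-6 + 2) = 4*(-4) = -16)
o(s) = 6 + 2*s (o(s) = (6 + s) + s = 6 + 2*s)
o(G(R, -4))³ = (6 + 2*(-4 - 1*(-16)))³ = (6 + 2*(-4 + 16))³ = (6 + 2*12)³ = (6 + 24)³ = 30³ = 27000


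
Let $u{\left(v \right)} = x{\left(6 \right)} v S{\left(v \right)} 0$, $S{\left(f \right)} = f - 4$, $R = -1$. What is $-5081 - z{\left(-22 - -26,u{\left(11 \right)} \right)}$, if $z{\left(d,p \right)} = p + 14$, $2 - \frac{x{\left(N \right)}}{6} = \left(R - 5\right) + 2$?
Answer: $-5095$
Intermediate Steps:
$x{\left(N \right)} = 36$ ($x{\left(N \right)} = 12 - 6 \left(\left(-1 - 5\right) + 2\right) = 12 - 6 \left(-6 + 2\right) = 12 - -24 = 12 + 24 = 36$)
$S{\left(f \right)} = -4 + f$
$u{\left(v \right)} = 0$ ($u{\left(v \right)} = 36 v \left(-4 + v\right) 0 = 0$)
$z{\left(d,p \right)} = 14 + p$
$-5081 - z{\left(-22 - -26,u{\left(11 \right)} \right)} = -5081 - \left(14 + 0\right) = -5081 - 14 = -5095$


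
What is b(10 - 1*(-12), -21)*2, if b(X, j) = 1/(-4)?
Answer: -1/2 ≈ -0.50000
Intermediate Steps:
b(X, j) = -1/4
b(10 - 1*(-12), -21)*2 = -1/4*2 = -1/2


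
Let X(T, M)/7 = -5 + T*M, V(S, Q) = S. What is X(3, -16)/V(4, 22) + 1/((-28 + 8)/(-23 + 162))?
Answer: -997/10 ≈ -99.700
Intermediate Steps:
X(T, M) = -35 + 7*M*T (X(T, M) = 7*(-5 + T*M) = 7*(-5 + M*T) = -35 + 7*M*T)
X(3, -16)/V(4, 22) + 1/((-28 + 8)/(-23 + 162)) = (-35 + 7*(-16)*3)/4 + 1/((-28 + 8)/(-23 + 162)) = (-35 - 336)*(1/4) + 1/(-20/139) = -371*1/4 + 1/(-20*1/139) = -371/4 + 1/(-20/139) = -371/4 + 1*(-139/20) = -371/4 - 139/20 = -997/10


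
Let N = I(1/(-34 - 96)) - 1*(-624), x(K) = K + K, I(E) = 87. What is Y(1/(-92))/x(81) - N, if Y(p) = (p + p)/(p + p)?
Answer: -115181/162 ≈ -710.99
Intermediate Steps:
Y(p) = 1 (Y(p) = (2*p)/((2*p)) = (2*p)*(1/(2*p)) = 1)
x(K) = 2*K
N = 711 (N = 87 - 1*(-624) = 87 + 624 = 711)
Y(1/(-92))/x(81) - N = 1/(2*81) - 1*711 = 1/162 - 711 = -115181/162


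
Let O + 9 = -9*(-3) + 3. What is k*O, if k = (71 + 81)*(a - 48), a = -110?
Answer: -504336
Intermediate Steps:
k = -24016 (k = (71 + 81)*(-110 - 48) = 152*(-158) = -24016)
O = 21 (O = -9 + (-9*(-3) + 3) = -9 + (27 + 3) = -9 + 30 = 21)
k*O = -24016*21 = -504336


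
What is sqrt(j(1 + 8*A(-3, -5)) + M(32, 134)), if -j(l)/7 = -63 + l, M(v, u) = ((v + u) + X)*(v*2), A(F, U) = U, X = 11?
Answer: 3*sqrt(1338) ≈ 109.74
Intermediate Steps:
M(v, u) = 2*v*(11 + u + v) (M(v, u) = ((v + u) + 11)*(v*2) = ((u + v) + 11)*(2*v) = (11 + u + v)*(2*v) = 2*v*(11 + u + v))
j(l) = 441 - 7*l (j(l) = -7*(-63 + l) = 441 - 7*l)
sqrt(j(1 + 8*A(-3, -5)) + M(32, 134)) = sqrt((441 - 7*(1 + 8*(-5))) + 2*32*(11 + 134 + 32)) = sqrt((441 - 7*(1 - 40)) + 2*32*177) = sqrt((441 - 7*(-39)) + 11328) = sqrt((441 + 273) + 11328) = sqrt(714 + 11328) = sqrt(12042) = 3*sqrt(1338)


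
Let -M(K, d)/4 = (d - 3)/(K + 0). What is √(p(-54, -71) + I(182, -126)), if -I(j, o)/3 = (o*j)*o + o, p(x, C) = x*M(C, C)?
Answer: 3*I*√4854871086/71 ≈ 2944.1*I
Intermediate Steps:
M(K, d) = -4*(-3 + d)/K (M(K, d) = -4*(d - 3)/(K + 0) = -4*(-3 + d)/K)
p(x, C) = 4*x*(3 - C)/C (p(x, C) = x*(4*(3 - C)/C) = 4*x*(3 - C)/C)
I(j, o) = -3*o - 3*j*o² (I(j, o) = -3*((o*j)*o + o) = -3*((j*o)*o + o) = -3*(j*o² + o) = -3*(o + j*o²) = -3*o - 3*j*o²)
√(p(-54, -71) + I(182, -126)) = √(4*(-54)*(3 - 1*(-71))/(-71) - 3*(-126)*(1 + 182*(-126))) = √(4*(-54)*(-1/71)*(3 + 71) - 3*(-126)*(1 - 22932)) = √(4*(-54)*(-1/71)*74 - 3*(-126)*(-22931)) = √(15984/71 - 8667918) = √(-615406194/71) = 3*I*√4854871086/71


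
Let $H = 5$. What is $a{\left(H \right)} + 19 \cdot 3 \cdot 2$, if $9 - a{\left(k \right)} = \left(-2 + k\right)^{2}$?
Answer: $114$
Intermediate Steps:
$a{\left(k \right)} = 9 - \left(-2 + k\right)^{2}$
$a{\left(H \right)} + 19 \cdot 3 \cdot 2 = \left(9 - \left(-2 + 5\right)^{2}\right) + 19 \cdot 3 \cdot 2 = \left(9 - 3^{2}\right) + 19 \cdot 6 = \left(9 - 9\right) + 114 = 0 + 114 = 114$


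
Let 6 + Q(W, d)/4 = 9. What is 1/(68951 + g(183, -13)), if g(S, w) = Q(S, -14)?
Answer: 1/68963 ≈ 1.4501e-5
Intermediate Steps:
Q(W, d) = 12 (Q(W, d) = -24 + 4*9 = -24 + 36 = 12)
g(S, w) = 12
1/(68951 + g(183, -13)) = 1/(68951 + 12) = 1/68963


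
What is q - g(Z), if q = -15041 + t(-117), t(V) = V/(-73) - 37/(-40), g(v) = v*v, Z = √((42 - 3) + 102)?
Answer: -44324059/2920 ≈ -15179.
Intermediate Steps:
Z = √141 (Z = √(39 + 102) = √141 ≈ 11.874)
g(v) = v²
t(V) = 37/40 - V/73 (t(V) = V*(-1/73) - 37*(-1/40) = -V/73 + 37/40 = 37/40 - V/73)
q = -43912339/2920 (q = -15041 + (37/40 - 1/73*(-117)) = -15041 + (37/40 + 117/73) = -15041 + 7381/2920 = -43912339/2920 ≈ -15038.)
q - g(Z) = -43912339/2920 - (√141)² = -43912339/2920 - 1*141 = -43912339/2920 - 141 = -44324059/2920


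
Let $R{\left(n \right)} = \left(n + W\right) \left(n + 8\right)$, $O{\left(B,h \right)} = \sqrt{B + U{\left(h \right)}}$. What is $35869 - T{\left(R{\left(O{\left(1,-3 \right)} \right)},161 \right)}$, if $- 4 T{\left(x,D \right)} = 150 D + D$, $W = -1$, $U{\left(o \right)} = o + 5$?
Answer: $\frac{167787}{4} \approx 41947.0$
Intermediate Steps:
$U{\left(o \right)} = 5 + o$
$O{\left(B,h \right)} = \sqrt{5 + B + h}$ ($O{\left(B,h \right)} = \sqrt{B + \left(5 + h\right)} = \sqrt{5 + B + h}$)
$R{\left(n \right)} = \left(-1 + n\right) \left(8 + n\right)$ ($R{\left(n \right)} = \left(n - 1\right) \left(n + 8\right) = \left(-1 + n\right) \left(8 + n\right)$)
$T{\left(x,D \right)} = - \frac{151 D}{4}$ ($T{\left(x,D \right)} = - \frac{150 D + D}{4} = - \frac{151 D}{4}$)
$35869 - T{\left(R{\left(O{\left(1,-3 \right)} \right)},161 \right)} = 35869 - \left(- \frac{151}{4}\right) 161 = 35869 - - \frac{24311}{4} = 35869 + \frac{24311}{4} = \frac{167787}{4}$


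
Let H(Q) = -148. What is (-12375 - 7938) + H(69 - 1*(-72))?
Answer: -20461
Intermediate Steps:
(-12375 - 7938) + H(69 - 1*(-72)) = (-12375 - 7938) - 148 = -20313 - 148 = -20461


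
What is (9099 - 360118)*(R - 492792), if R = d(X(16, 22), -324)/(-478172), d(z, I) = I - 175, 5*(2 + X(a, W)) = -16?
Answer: 82713883986853775/478172 ≈ 1.7298e+11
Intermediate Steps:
X(a, W) = -26/5 (X(a, W) = -2 + (⅕)*(-16) = -2 - 16/5 = -26/5)
d(z, I) = -175 + I
R = 499/478172 (R = (-175 - 324)/(-478172) = -499*(-1/478172) = 499/478172 ≈ 0.0010436)
(9099 - 360118)*(R - 492792) = (9099 - 360118)*(499/478172 - 492792) = -351019*(-235639335725/478172) = 82713883986853775/478172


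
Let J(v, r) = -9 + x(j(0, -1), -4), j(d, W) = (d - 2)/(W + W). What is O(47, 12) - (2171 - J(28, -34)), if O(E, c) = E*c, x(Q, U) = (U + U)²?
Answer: -1552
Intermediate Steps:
j(d, W) = (-2 + d)/(2*W) (j(d, W) = (-2 + d)/((2*W)) = (-2 + d)*(1/(2*W)) = (-2 + d)/(2*W))
x(Q, U) = 4*U² (x(Q, U) = (2*U)² = 4*U²)
J(v, r) = 55 (J(v, r) = -9 + 4*(-4)² = -9 + 4*16 = -9 + 64 = 55)
O(47, 12) - (2171 - J(28, -34)) = 47*12 - (2171 - 1*55) = 564 - (2171 - 55) = 564 - 1*2116 = 564 - 2116 = -1552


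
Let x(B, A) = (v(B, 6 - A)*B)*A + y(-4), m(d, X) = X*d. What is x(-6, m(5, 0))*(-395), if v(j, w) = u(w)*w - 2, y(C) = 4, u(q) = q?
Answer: -1580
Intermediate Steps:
v(j, w) = -2 + w**2 (v(j, w) = w*w - 2 = w**2 - 2 = -2 + w**2)
x(B, A) = 4 + A*B*(-2 + (6 - A)**2) (x(B, A) = ((-2 + (6 - A)**2)*B)*A + 4 = (B*(-2 + (6 - A)**2))*A + 4 = A*B*(-2 + (6 - A)**2) + 4 = 4 + A*B*(-2 + (6 - A)**2))
x(-6, m(5, 0))*(-395) = (4 + (0*5)*(-6)*(-2 + (-6 + 0*5)**2))*(-395) = (4 + 0*(-6)*(-2 + (-6 + 0)**2))*(-395) = (4 + 0*(-6)*(-2 + (-6)**2))*(-395) = (4 + 0*(-6)*(-2 + 36))*(-395) = (4 + 0*(-6)*34)*(-395) = (4 + 0)*(-395) = 4*(-395) = -1580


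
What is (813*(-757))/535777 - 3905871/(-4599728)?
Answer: -738185353281/2464428468656 ≈ -0.29954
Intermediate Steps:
(813*(-757))/535777 - 3905871/(-4599728) = -615441*1/535777 - 3905871*(-1/4599728) = -615441/535777 + 3905871/4599728 = -738185353281/2464428468656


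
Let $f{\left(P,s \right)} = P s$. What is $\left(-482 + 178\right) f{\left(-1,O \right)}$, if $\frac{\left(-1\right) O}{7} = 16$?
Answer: $-34048$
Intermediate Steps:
$O = -112$ ($O = \left(-7\right) 16 = -112$)
$\left(-482 + 178\right) f{\left(-1,O \right)} = \left(-482 + 178\right) \left(\left(-1\right) \left(-112\right)\right) = \left(-304\right) 112 = -34048$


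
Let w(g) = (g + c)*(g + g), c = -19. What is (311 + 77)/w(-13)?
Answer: 97/208 ≈ 0.46635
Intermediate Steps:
w(g) = 2*g*(-19 + g) (w(g) = (g - 19)*(g + g) = (-19 + g)*(2*g) = 2*g*(-19 + g))
(311 + 77)/w(-13) = (311 + 77)/((2*(-13)*(-19 - 13))) = 388/((2*(-13)*(-32))) = 388/832 = 388*(1/832) = 97/208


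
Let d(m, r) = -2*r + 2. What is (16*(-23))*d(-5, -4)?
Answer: -3680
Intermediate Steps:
d(m, r) = 2 - 2*r
(16*(-23))*d(-5, -4) = (16*(-23))*(2 - 2*(-4)) = -368*(2 + 8) = -368*10 = -3680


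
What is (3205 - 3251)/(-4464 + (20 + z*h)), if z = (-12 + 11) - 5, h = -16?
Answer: 23/2174 ≈ 0.010580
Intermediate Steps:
z = -6 (z = -1 - 5 = -6)
(3205 - 3251)/(-4464 + (20 + z*h)) = (3205 - 3251)/(-4464 + (20 - 6*(-16))) = -46/(-4464 + (20 + 96)) = -46/(-4464 + 116) = -46/(-4348) = -46*(-1/4348) = 23/2174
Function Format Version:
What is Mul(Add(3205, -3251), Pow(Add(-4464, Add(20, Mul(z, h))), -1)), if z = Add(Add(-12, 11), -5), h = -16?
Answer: Rational(23, 2174) ≈ 0.010580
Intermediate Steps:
z = -6 (z = Add(-1, -5) = -6)
Mul(Add(3205, -3251), Pow(Add(-4464, Add(20, Mul(z, h))), -1)) = Mul(Add(3205, -3251), Pow(Add(-4464, Add(20, Mul(-6, -16))), -1)) = Mul(-46, Pow(Add(-4464, Add(20, 96)), -1)) = Mul(-46, Pow(Add(-4464, 116), -1)) = Mul(-46, Pow(-4348, -1)) = Mul(-46, Rational(-1, 4348)) = Rational(23, 2174)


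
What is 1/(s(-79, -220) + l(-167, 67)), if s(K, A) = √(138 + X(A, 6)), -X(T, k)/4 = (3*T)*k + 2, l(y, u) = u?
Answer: -67/11481 + √15970/11481 ≈ 0.0051714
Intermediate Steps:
X(T, k) = -8 - 12*T*k (X(T, k) = -4*((3*T)*k + 2) = -4*(3*T*k + 2) = -4*(2 + 3*T*k) = -8 - 12*T*k)
s(K, A) = √(130 - 72*A) (s(K, A) = √(138 + (-8 - 12*A*6)) = √(138 + (-8 - 72*A)) = √(130 - 72*A))
1/(s(-79, -220) + l(-167, 67)) = 1/(√(130 - 72*(-220)) + 67) = 1/(√(130 + 15840) + 67) = 1/(√15970 + 67) = 1/(67 + √15970)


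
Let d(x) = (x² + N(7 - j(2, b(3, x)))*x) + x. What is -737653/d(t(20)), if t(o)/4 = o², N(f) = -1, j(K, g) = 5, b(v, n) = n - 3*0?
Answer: -737653/2560000 ≈ -0.28815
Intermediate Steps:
b(v, n) = n (b(v, n) = n + 0 = n)
t(o) = 4*o²
d(x) = x² (d(x) = (x² - x) + x = x²)
-737653/d(t(20)) = -737653/((4*20²)²) = -737653/((4*400)²) = -737653/(1600²) = -737653/2560000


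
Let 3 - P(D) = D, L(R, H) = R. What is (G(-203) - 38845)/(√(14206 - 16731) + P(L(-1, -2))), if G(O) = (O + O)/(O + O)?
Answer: -51792/847 + 64740*I*√101/847 ≈ -61.148 + 768.16*I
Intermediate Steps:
P(D) = 3 - D
G(O) = 1 (G(O) = (2*O)/((2*O)) = (2*O)*(1/(2*O)) = 1)
(G(-203) - 38845)/(√(14206 - 16731) + P(L(-1, -2))) = (1 - 38845)/(√(14206 - 16731) + (3 - 1*(-1))) = -38844/(√(-2525) + (3 + 1)) = -38844/(5*I*√101 + 4) = -38844/(4 + 5*I*√101)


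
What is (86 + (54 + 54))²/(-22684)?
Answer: -9409/5671 ≈ -1.6591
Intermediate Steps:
(86 + (54 + 54))²/(-22684) = (86 + 108)²*(-1/22684) = 194²*(-1/22684) = 37636*(-1/22684) = -9409/5671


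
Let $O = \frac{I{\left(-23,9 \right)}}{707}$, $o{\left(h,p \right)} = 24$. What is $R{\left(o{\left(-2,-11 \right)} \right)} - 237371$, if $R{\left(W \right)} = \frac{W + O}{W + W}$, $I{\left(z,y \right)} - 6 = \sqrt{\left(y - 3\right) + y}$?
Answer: $- \frac{1342567547}{5656} + \frac{\sqrt{15}}{33936} \approx -2.3737 \cdot 10^{5}$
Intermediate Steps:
$I{\left(z,y \right)} = 6 + \sqrt{-3 + 2 y}$ ($I{\left(z,y \right)} = 6 + \sqrt{\left(y - 3\right) + y} = 6 + \sqrt{\left(-3 + y\right) + y} = 6 + \sqrt{-3 + 2 y}$)
$O = \frac{6}{707} + \frac{\sqrt{15}}{707}$ ($O = \frac{6 + \sqrt{-3 + 2 \cdot 9}}{707} = \left(6 + \sqrt{-3 + 18}\right) \frac{1}{707} = \left(6 + \sqrt{15}\right) \frac{1}{707} = \frac{6}{707} + \frac{\sqrt{15}}{707} \approx 0.013965$)
$R{\left(W \right)} = \frac{\frac{6}{707} + W + \frac{\sqrt{15}}{707}}{2 W}$ ($R{\left(W \right)} = \frac{W + \left(\frac{6}{707} + \frac{\sqrt{15}}{707}\right)}{W + W} = \frac{\frac{6}{707} + W + \frac{\sqrt{15}}{707}}{2 W}$)
$R{\left(o{\left(-2,-11 \right)} \right)} - 237371 = \frac{6 + \sqrt{15} + 707 \cdot 24}{1414 \cdot 24} - 237371 = \frac{1}{1414} \cdot \frac{1}{24} \left(6 + \sqrt{15} + 16968\right) - 237371 = \frac{1}{1414} \cdot \frac{1}{24} \left(16974 + \sqrt{15}\right) - 237371 = \left(\frac{2829}{5656} + \frac{\sqrt{15}}{33936}\right) - 237371 = - \frac{1342567547}{5656} + \frac{\sqrt{15}}{33936}$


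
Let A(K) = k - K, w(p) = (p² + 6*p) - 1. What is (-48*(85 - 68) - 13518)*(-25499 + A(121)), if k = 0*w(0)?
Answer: 367237080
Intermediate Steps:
w(p) = -1 + p² + 6*p
k = 0 (k = 0*(-1 + 0² + 6*0) = 0*(-1 + 0 + 0) = 0*(-1) = 0)
A(K) = -K (A(K) = 0 - K = -K)
(-48*(85 - 68) - 13518)*(-25499 + A(121)) = (-48*(85 - 68) - 13518)*(-25499 - 1*121) = (-48*17 - 13518)*(-25499 - 121) = (-816 - 13518)*(-25620) = -14334*(-25620) = 367237080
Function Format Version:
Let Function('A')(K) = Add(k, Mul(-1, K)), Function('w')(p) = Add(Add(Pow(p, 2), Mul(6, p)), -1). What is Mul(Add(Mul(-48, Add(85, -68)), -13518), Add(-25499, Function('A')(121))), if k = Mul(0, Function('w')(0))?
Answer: 367237080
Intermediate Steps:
Function('w')(p) = Add(-1, Pow(p, 2), Mul(6, p))
k = 0 (k = Mul(0, Add(-1, Pow(0, 2), Mul(6, 0))) = Mul(0, Add(-1, 0, 0)) = Mul(0, -1) = 0)
Function('A')(K) = Mul(-1, K) (Function('A')(K) = Add(0, Mul(-1, K)) = Mul(-1, K))
Mul(Add(Mul(-48, Add(85, -68)), -13518), Add(-25499, Function('A')(121))) = Mul(Add(Mul(-48, Add(85, -68)), -13518), Add(-25499, Mul(-1, 121))) = Mul(Add(Mul(-48, 17), -13518), Add(-25499, -121)) = Mul(Add(-816, -13518), -25620) = Mul(-14334, -25620) = 367237080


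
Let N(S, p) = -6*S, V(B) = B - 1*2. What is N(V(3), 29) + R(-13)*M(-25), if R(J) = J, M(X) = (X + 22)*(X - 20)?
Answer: -1761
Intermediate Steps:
M(X) = (-20 + X)*(22 + X) (M(X) = (22 + X)*(-20 + X) = (-20 + X)*(22 + X))
V(B) = -2 + B (V(B) = B - 2 = -2 + B)
N(V(3), 29) + R(-13)*M(-25) = -6*(-2 + 3) - 13*(-440 + (-25)² + 2*(-25)) = -6*1 - 13*(-440 + 625 - 50) = -6 - 13*135 = -6 - 1755 = -1761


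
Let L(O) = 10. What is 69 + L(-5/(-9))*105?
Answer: 1119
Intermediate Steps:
69 + L(-5/(-9))*105 = 69 + 10*105 = 69 + 1050 = 1119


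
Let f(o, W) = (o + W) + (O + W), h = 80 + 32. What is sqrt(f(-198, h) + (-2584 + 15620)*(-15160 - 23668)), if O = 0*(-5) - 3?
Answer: I*sqrt(506161785) ≈ 22498.0*I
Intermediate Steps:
O = -3 (O = 0 - 3 = -3)
h = 112
f(o, W) = -3 + o + 2*W (f(o, W) = (o + W) + (-3 + W) = (W + o) + (-3 + W) = -3 + o + 2*W)
sqrt(f(-198, h) + (-2584 + 15620)*(-15160 - 23668)) = sqrt((-3 - 198 + 2*112) + (-2584 + 15620)*(-15160 - 23668)) = sqrt((-3 - 198 + 224) + 13036*(-38828)) = sqrt(23 - 506161808) = sqrt(-506161785) = I*sqrt(506161785)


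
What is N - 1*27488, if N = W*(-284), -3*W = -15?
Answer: -28908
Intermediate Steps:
W = 5 (W = -⅓*(-15) = 5)
N = -1420 (N = 5*(-284) = -1420)
N - 1*27488 = -1420 - 1*27488 = -1420 - 27488 = -28908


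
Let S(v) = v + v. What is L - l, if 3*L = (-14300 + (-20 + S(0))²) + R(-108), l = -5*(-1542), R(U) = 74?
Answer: -36956/3 ≈ -12319.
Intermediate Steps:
S(v) = 2*v
l = 7710
L = -13826/3 (L = ((-14300 + (-20 + 2*0)²) + 74)/3 = ((-14300 + (-20 + 0)²) + 74)/3 = ((-14300 + (-20)²) + 74)/3 = ((-14300 + 400) + 74)/3 = (-13900 + 74)/3 = (⅓)*(-13826) = -13826/3 ≈ -4608.7)
L - l = -13826/3 - 1*7710 = -13826/3 - 7710 = -36956/3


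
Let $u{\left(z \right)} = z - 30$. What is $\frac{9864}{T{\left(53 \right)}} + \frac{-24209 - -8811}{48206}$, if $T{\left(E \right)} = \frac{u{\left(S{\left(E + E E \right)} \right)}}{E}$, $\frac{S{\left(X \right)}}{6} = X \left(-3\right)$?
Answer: $- \frac{2166284705}{207068873} \approx -10.462$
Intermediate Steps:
$S{\left(X \right)} = - 18 X$ ($S{\left(X \right)} = 6 X \left(-3\right) = 6 \left(- 3 X\right) = - 18 X$)
$u{\left(z \right)} = -30 + z$ ($u{\left(z \right)} = z - 30 = -30 + z$)
$T{\left(E \right)} = \frac{-30 - 18 E - 18 E^{2}}{E}$ ($T{\left(E \right)} = \frac{-30 - 18 \left(E + E E\right)}{E} = \frac{-30 - 18 \left(E + E^{2}\right)}{E} = \frac{-30 - \left(18 E + 18 E^{2}\right)}{E} = \frac{-30 - 18 E - 18 E^{2}}{E}$)
$\frac{9864}{T{\left(53 \right)}} + \frac{-24209 - -8811}{48206} = \frac{9864}{-18 - \frac{30}{53} - 954} + \frac{-24209 - -8811}{48206} = \frac{9864}{-18 - \frac{30}{53} - 954} + \left(-24209 + 8811\right) \frac{1}{48206} = \frac{9864}{-18 - \frac{30}{53} - 954} - \frac{7699}{24103} = \frac{9864}{- \frac{51546}{53}} - \frac{7699}{24103} = 9864 \left(- \frac{53}{51546}\right) - \frac{7699}{24103} = - \frac{87132}{8591} - \frac{7699}{24103} = - \frac{2166284705}{207068873}$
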